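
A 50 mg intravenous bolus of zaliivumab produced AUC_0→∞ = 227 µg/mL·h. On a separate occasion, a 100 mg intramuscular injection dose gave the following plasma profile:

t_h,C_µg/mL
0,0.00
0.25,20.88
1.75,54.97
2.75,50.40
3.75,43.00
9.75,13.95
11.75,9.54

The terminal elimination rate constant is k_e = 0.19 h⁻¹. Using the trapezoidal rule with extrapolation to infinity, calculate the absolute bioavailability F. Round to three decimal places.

F = 0.889

Trapezoidal AUC_0→11.75 (intramuscular injection):
  [0→0.25]: (0.00+20.88)/2 × 0.25 = 2.61
  [0.25→1.75]: (20.88+54.97)/2 × 1.5 = 56.8875
  [1.75→2.75]: (54.97+50.40)/2 × 1 = 52.685
  [2.75→3.75]: (50.40+43.00)/2 × 1 = 46.7
  [3.75→9.75]: (43.00+13.95)/2 × 6 = 170.85
  [9.75→11.75]: (13.95+9.54)/2 × 2 = 23.49
  Sum = 353.2225 µg/mL·h
Tail: C_last/k_e = 9.54/0.19 = 50.211
AUC_0→∞ (intramuscular injection) = 353.2225 + 50.211 = 403.4335 µg/mL·h
F = (AUC_ev/D_ev)/(AUC_iv/D_iv) = (403.4335/100)/(227/50) = 4.034335/4.54 = 0.8886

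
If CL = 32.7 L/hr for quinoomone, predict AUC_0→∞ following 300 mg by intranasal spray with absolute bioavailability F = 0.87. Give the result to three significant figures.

AUC = 7.98 mg/L·hr

AUC_0→∞ = F × Dose / CL
        = 0.87 × 300 / 32.7 = 7.98165 mg/L·hr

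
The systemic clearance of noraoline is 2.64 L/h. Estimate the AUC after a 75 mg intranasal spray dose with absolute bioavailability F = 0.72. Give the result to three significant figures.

AUC_0→∞ = F × Dose / CL
        = 0.72 × 75 / 2.64 = 20.4545 mg/L·h

AUC = 20.5 mg/L·h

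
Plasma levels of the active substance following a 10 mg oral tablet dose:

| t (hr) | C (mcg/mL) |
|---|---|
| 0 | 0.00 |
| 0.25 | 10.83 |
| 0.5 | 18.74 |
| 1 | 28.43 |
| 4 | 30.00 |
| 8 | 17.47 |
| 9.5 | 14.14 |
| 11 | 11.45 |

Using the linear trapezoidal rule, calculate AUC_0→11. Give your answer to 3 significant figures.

AUC = 242 mcg/mL·hr

Trapezoidal AUC_0→11:
  [0→0.25]: (0.00+10.83)/2 × 0.25 = 1.35375
  [0.25→0.5]: (10.83+18.74)/2 × 0.25 = 3.69625
  [0.5→1]: (18.74+28.43)/2 × 0.5 = 11.7925
  [1→4]: (28.43+30.00)/2 × 3 = 87.645
  [4→8]: (30.00+17.47)/2 × 4 = 94.94
  [8→9.5]: (17.47+14.14)/2 × 1.5 = 23.7075
  [9.5→11]: (14.14+11.45)/2 × 1.5 = 19.1925
  Sum = 242.3275 mcg/mL·hr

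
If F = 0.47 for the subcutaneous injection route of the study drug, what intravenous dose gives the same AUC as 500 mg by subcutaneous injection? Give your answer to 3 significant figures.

D_iv = 235 mg

Systemic exposure from an extravascular dose = F × D_ev, so the equivalent IV dose is F × D_ev.
D_iv = F × D_ev = 0.47 × 500 = 235 mg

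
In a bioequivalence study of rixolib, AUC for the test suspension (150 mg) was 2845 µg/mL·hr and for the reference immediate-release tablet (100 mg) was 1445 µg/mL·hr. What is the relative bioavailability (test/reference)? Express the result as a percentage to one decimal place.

F_rel = 131.3%

F_rel = (AUC_test/D_test) / (AUC_ref/D_ref)
      = (2845/150) / (1445/100)
      = 18.9667 / 14.45 = 1.3126 = 131.26%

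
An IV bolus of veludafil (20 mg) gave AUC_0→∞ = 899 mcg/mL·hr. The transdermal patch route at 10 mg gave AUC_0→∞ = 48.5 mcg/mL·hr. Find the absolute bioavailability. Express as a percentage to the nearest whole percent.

F = (AUC_ev / D_ev) / (AUC_iv / D_iv)
  = (48.5/10) / (899/20)
  = 4.85 / 44.95 = 0.1079
  = 10.79%

F = 11%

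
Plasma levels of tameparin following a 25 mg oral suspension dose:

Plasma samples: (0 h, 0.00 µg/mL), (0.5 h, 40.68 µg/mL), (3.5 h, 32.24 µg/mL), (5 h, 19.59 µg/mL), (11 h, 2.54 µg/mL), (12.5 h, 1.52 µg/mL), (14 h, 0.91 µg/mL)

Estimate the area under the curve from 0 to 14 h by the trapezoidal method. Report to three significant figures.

Trapezoidal AUC_0→14:
  [0→0.5]: (0.00+40.68)/2 × 0.5 = 10.17
  [0.5→3.5]: (40.68+32.24)/2 × 3 = 109.38
  [3.5→5]: (32.24+19.59)/2 × 1.5 = 38.8725
  [5→11]: (19.59+2.54)/2 × 6 = 66.39
  [11→12.5]: (2.54+1.52)/2 × 1.5 = 3.045
  [12.5→14]: (1.52+0.91)/2 × 1.5 = 1.8225
  Sum = 229.68 µg/mL·h

AUC = 230 µg/mL·h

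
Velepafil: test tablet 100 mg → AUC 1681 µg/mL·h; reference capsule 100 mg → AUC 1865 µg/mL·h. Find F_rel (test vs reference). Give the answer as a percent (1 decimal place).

F_rel = (AUC_test/D_test) / (AUC_ref/D_ref)
      = (1681/100) / (1865/100)
      = 16.81 / 18.65 = 0.9013 = 90.13%

F_rel = 90.1%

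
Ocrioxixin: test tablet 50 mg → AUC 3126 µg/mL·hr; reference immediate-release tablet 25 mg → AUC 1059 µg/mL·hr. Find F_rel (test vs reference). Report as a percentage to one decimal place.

F_rel = (AUC_test/D_test) / (AUC_ref/D_ref)
      = (3126/50) / (1059/25)
      = 62.52 / 42.36 = 1.4759 = 147.59%

F_rel = 147.6%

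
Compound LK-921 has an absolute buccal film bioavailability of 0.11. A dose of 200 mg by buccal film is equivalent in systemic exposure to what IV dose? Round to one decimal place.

D_iv = 22.0 mg

Systemic exposure from an extravascular dose = F × D_ev, so the equivalent IV dose is F × D_ev.
D_iv = F × D_ev = 0.11 × 200 = 22 mg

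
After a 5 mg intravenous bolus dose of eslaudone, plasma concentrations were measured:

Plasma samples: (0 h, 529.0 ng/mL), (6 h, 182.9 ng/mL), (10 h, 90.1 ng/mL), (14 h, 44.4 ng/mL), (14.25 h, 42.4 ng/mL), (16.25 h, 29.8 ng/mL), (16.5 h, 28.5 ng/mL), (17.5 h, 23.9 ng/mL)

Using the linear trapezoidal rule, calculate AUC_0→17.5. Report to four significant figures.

AUC = 3067 ng/mL·h

Trapezoidal AUC_0→17.5:
  [0→6]: (529.0+182.9)/2 × 6 = 2135.7
  [6→10]: (182.9+90.1)/2 × 4 = 546.0
  [10→14]: (90.1+44.4)/2 × 4 = 269.0
  [14→14.25]: (44.4+42.4)/2 × 0.25 = 10.85
  [14.25→16.25]: (42.4+29.8)/2 × 2 = 72.2
  [16.25→16.5]: (29.8+28.5)/2 × 0.25 = 7.2875
  [16.5→17.5]: (28.5+23.9)/2 × 1 = 26.2
  Sum = 3067.2375 ng/mL·h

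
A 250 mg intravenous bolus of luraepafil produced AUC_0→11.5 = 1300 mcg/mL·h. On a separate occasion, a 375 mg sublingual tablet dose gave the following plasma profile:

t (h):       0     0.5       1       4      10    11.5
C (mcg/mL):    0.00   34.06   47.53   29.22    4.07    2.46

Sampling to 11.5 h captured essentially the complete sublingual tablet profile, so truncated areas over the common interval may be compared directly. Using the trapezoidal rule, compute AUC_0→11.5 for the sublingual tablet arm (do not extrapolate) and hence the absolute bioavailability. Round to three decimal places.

Trapezoidal AUC_0→11.5 (sublingual tablet):
  [0→0.5]: (0.00+34.06)/2 × 0.5 = 8.515
  [0.5→1]: (34.06+47.53)/2 × 0.5 = 20.3975
  [1→4]: (47.53+29.22)/2 × 3 = 115.125
  [4→10]: (29.22+4.07)/2 × 6 = 99.87
  [10→11.5]: (4.07+2.46)/2 × 1.5 = 4.8975
  Sum = 248.805 mcg/mL·h
F = (AUC_ev/D_ev)/(AUC_iv/D_iv) = (248.805/375)/(1300/250) = 0.66348/5.2 = 0.1276

F = 0.128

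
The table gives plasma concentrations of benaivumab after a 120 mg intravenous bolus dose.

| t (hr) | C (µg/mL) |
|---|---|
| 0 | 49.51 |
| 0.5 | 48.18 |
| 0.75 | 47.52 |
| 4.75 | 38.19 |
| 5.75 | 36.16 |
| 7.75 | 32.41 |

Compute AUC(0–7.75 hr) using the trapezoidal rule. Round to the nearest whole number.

AUC = 314 µg/mL·hr

Trapezoidal AUC_0→7.75:
  [0→0.5]: (49.51+48.18)/2 × 0.5 = 24.4225
  [0.5→0.75]: (48.18+47.52)/2 × 0.25 = 11.9625
  [0.75→4.75]: (47.52+38.19)/2 × 4 = 171.42
  [4.75→5.75]: (38.19+36.16)/2 × 1 = 37.175
  [5.75→7.75]: (36.16+32.41)/2 × 2 = 68.57
  Sum = 313.55 µg/mL·hr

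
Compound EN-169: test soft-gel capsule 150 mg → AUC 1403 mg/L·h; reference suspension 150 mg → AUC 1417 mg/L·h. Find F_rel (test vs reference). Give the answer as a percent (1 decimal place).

F_rel = 99.0%

F_rel = (AUC_test/D_test) / (AUC_ref/D_ref)
      = (1403/150) / (1417/150)
      = 9.35333 / 9.44667 = 0.9901 = 99.01%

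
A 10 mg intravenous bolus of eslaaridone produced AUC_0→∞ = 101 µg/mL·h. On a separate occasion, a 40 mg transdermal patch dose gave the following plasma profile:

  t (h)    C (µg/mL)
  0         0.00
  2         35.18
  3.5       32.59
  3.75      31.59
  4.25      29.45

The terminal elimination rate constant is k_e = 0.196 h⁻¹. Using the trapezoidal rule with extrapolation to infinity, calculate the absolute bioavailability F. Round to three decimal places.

Trapezoidal AUC_0→4.25 (transdermal patch):
  [0→2]: (0.00+35.18)/2 × 2 = 35.18
  [2→3.5]: (35.18+32.59)/2 × 1.5 = 50.8275
  [3.5→3.75]: (32.59+31.59)/2 × 0.25 = 8.0225
  [3.75→4.25]: (31.59+29.45)/2 × 0.5 = 15.26
  Sum = 109.29 µg/mL·h
Tail: C_last/k_e = 29.45/0.196 = 150.255
AUC_0→∞ (transdermal patch) = 109.29 + 150.255 = 259.545 µg/mL·h
F = (AUC_ev/D_ev)/(AUC_iv/D_iv) = (259.545/40)/(101/10) = 6.488625/10.1 = 0.6424

F = 0.642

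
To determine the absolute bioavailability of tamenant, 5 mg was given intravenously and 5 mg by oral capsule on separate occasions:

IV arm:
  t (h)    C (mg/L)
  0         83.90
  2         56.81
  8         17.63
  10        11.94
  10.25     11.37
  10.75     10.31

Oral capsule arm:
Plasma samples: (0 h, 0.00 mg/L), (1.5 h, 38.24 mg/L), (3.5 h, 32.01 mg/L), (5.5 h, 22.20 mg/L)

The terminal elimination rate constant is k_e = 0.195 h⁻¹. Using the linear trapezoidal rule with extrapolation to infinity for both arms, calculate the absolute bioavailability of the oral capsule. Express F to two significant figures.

F = 0.59

Trapezoidal AUC_0→10.75 (IV):
  [0→2]: (83.90+56.81)/2 × 2 = 140.71
  [2→8]: (56.81+17.63)/2 × 6 = 223.32
  [8→10]: (17.63+11.94)/2 × 2 = 29.57
  [10→10.25]: (11.94+11.37)/2 × 0.25 = 2.91375
  [10.25→10.75]: (11.37+10.31)/2 × 0.5 = 5.42
  Sum = 401.93375 mg/L·h
IV tail: 10.31/0.195 = 52.872; AUC_iv,0→∞ = 401.93375 + 52.872 = 454.80575 mg/L·h
Trapezoidal AUC_0→5.5 (oral capsule):
  [0→1.5]: (0.00+38.24)/2 × 1.5 = 28.68
  [1.5→3.5]: (38.24+32.01)/2 × 2 = 70.25
  [3.5→5.5]: (32.01+22.20)/2 × 2 = 54.21
  Sum = 153.14 mg/L·h
oral capsule tail: 22.20/0.195 = 113.846; AUC_ev,0→∞ = 153.14 + 113.846 = 266.986 mg/L·h
F = (AUC_ev/D_ev)/(AUC_iv/D_iv) = (266.986/5)/(454.80575/5) = 53.3972/90.96115 = 0.5870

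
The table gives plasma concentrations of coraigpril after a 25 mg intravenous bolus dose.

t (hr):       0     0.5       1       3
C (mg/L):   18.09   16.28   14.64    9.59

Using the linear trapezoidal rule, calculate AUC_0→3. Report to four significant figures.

Trapezoidal AUC_0→3:
  [0→0.5]: (18.09+16.28)/2 × 0.5 = 8.5925
  [0.5→1]: (16.28+14.64)/2 × 0.5 = 7.73
  [1→3]: (14.64+9.59)/2 × 2 = 24.23
  Sum = 40.5525 mg/L·hr

AUC = 40.55 mg/L·hr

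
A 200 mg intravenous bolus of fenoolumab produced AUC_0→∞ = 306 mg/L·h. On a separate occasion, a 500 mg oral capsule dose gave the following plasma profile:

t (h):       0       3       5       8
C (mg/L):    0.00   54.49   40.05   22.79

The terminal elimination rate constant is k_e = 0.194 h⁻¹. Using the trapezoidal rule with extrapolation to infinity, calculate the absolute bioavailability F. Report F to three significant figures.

F = 0.507

Trapezoidal AUC_0→8 (oral capsule):
  [0→3]: (0.00+54.49)/2 × 3 = 81.735
  [3→5]: (54.49+40.05)/2 × 2 = 94.54
  [5→8]: (40.05+22.79)/2 × 3 = 94.26
  Sum = 270.535 mg/L·h
Tail: C_last/k_e = 22.79/0.194 = 117.474
AUC_0→∞ (oral capsule) = 270.535 + 117.474 = 388.009 mg/L·h
F = (AUC_ev/D_ev)/(AUC_iv/D_iv) = (388.009/500)/(306/200) = 0.776018/1.53 = 0.5072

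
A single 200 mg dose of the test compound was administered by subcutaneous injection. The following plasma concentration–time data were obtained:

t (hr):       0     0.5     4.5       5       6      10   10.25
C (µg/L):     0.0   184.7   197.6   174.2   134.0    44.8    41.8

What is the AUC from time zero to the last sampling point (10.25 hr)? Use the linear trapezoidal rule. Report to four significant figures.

AUC = 1426 µg/L·hr

Trapezoidal AUC_0→10.25:
  [0→0.5]: (0.0+184.7)/2 × 0.5 = 46.175
  [0.5→4.5]: (184.7+197.6)/2 × 4 = 764.6
  [4.5→5]: (197.6+174.2)/2 × 0.5 = 92.95
  [5→6]: (174.2+134.0)/2 × 1 = 154.1
  [6→10]: (134.0+44.8)/2 × 4 = 357.6
  [10→10.25]: (44.8+41.8)/2 × 0.25 = 10.825
  Sum = 1426.25 µg/L·hr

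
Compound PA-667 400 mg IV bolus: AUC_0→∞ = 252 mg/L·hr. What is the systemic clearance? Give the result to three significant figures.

CL = Dose_iv / AUC_0→∞
   = 400 / 252 = 1.5873 L/hr

CL = 1.59 L/hr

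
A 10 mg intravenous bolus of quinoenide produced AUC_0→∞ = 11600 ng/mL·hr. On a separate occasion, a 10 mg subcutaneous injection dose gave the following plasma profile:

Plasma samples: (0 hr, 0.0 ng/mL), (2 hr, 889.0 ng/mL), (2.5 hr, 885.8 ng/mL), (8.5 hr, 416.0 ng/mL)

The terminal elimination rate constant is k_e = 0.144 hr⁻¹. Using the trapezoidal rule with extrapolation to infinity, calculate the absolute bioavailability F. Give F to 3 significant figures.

Trapezoidal AUC_0→8.5 (subcutaneous injection):
  [0→2]: (0.0+889.0)/2 × 2 = 889.0
  [2→2.5]: (889.0+885.8)/2 × 0.5 = 443.7
  [2.5→8.5]: (885.8+416.0)/2 × 6 = 3905.4
  Sum = 5238.1 ng/mL·hr
Tail: C_last/k_e = 416.0/0.144 = 2888.889
AUC_0→∞ (subcutaneous injection) = 5238.1 + 2888.889 = 8126.989 ng/mL·hr
F = (AUC_ev/D_ev)/(AUC_iv/D_iv) = (8126.989/10)/(11600/10) = 812.6989/1160 = 0.7006

F = 0.701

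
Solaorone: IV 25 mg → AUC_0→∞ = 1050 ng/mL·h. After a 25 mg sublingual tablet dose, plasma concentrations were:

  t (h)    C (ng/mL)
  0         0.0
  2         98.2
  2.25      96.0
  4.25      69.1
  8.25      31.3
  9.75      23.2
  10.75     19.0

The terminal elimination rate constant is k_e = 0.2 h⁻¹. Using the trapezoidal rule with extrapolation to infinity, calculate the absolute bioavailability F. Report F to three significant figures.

F = 0.615

Trapezoidal AUC_0→10.75 (sublingual tablet):
  [0→2]: (0.0+98.2)/2 × 2 = 98.2
  [2→2.25]: (98.2+96.0)/2 × 0.25 = 24.275
  [2.25→4.25]: (96.0+69.1)/2 × 2 = 165.1
  [4.25→8.25]: (69.1+31.3)/2 × 4 = 200.8
  [8.25→9.75]: (31.3+23.2)/2 × 1.5 = 40.875
  [9.75→10.75]: (23.2+19.0)/2 × 1 = 21.1
  Sum = 550.35 ng/mL·h
Tail: C_last/k_e = 19.0/0.2 = 95.000
AUC_0→∞ (sublingual tablet) = 550.35 + 95.000 = 645.35 ng/mL·h
F = (AUC_ev/D_ev)/(AUC_iv/D_iv) = (645.35/25)/(1050/25) = 25.814/42 = 0.6146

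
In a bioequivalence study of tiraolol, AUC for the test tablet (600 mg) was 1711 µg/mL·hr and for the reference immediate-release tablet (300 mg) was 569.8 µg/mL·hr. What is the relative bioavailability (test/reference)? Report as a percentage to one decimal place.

F_rel = (AUC_test/D_test) / (AUC_ref/D_ref)
      = (1711/600) / (569.8/300)
      = 2.85167 / 1.89933 = 1.5014 = 150.14%

F_rel = 150.1%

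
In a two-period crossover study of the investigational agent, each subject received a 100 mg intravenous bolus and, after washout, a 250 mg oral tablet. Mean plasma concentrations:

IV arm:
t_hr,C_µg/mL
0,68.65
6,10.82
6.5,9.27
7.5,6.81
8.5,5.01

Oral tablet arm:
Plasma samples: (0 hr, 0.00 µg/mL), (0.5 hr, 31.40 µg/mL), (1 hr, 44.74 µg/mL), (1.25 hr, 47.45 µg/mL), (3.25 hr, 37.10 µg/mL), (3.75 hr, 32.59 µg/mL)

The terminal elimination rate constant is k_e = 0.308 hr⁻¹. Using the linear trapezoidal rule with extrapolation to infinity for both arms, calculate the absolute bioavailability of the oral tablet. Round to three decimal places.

Trapezoidal AUC_0→8.5 (IV):
  [0→6]: (68.65+10.82)/2 × 6 = 238.41
  [6→6.5]: (10.82+9.27)/2 × 0.5 = 5.0225
  [6.5→7.5]: (9.27+6.81)/2 × 1 = 8.04
  [7.5→8.5]: (6.81+5.01)/2 × 1 = 5.91
  Sum = 257.3825 µg/mL·hr
IV tail: 5.01/0.308 = 16.266; AUC_iv,0→∞ = 257.3825 + 16.266 = 273.6485 µg/mL·hr
Trapezoidal AUC_0→3.75 (oral tablet):
  [0→0.5]: (0.00+31.40)/2 × 0.5 = 7.85
  [0.5→1]: (31.40+44.74)/2 × 0.5 = 19.035
  [1→1.25]: (44.74+47.45)/2 × 0.25 = 11.52375
  [1.25→3.25]: (47.45+37.10)/2 × 2 = 84.55
  [3.25→3.75]: (37.10+32.59)/2 × 0.5 = 17.4225
  Sum = 140.38125 µg/mL·hr
oral tablet tail: 32.59/0.308 = 105.812; AUC_ev,0→∞ = 140.38125 + 105.812 = 246.19325 µg/mL·hr
F = (AUC_ev/D_ev)/(AUC_iv/D_iv) = (246.19325/250)/(273.6485/100) = 0.984773/2.736485 = 0.3599

F = 0.360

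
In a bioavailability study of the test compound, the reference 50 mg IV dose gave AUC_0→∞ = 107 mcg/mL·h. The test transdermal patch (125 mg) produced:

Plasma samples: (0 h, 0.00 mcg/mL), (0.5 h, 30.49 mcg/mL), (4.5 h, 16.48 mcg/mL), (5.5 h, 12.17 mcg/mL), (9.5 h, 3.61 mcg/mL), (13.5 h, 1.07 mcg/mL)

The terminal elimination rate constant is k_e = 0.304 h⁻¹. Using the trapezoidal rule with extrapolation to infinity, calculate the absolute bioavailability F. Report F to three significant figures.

F = 0.599

Trapezoidal AUC_0→13.5 (transdermal patch):
  [0→0.5]: (0.00+30.49)/2 × 0.5 = 7.6225
  [0.5→4.5]: (30.49+16.48)/2 × 4 = 93.94
  [4.5→5.5]: (16.48+12.17)/2 × 1 = 14.325
  [5.5→9.5]: (12.17+3.61)/2 × 4 = 31.56
  [9.5→13.5]: (3.61+1.07)/2 × 4 = 9.36
  Sum = 156.8075 mcg/mL·h
Tail: C_last/k_e = 1.07/0.304 = 3.520
AUC_0→∞ (transdermal patch) = 156.8075 + 3.520 = 160.3275 mcg/mL·h
F = (AUC_ev/D_ev)/(AUC_iv/D_iv) = (160.3275/125)/(107/50) = 1.28262/2.14 = 0.5994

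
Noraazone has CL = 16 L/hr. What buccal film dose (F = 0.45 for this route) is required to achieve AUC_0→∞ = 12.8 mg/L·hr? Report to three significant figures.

Dose = CL × AUC_0→∞ / F
     = 16 × 12.8 / 0.45 = 455.111 mg

Dose = 455 mg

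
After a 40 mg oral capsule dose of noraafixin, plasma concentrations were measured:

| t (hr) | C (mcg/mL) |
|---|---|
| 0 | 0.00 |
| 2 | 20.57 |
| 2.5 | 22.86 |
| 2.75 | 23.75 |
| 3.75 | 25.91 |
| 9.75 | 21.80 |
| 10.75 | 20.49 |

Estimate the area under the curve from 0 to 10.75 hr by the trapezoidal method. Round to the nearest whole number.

Trapezoidal AUC_0→10.75:
  [0→2]: (0.00+20.57)/2 × 2 = 20.57
  [2→2.5]: (20.57+22.86)/2 × 0.5 = 10.8575
  [2.5→2.75]: (22.86+23.75)/2 × 0.25 = 5.82625
  [2.75→3.75]: (23.75+25.91)/2 × 1 = 24.83
  [3.75→9.75]: (25.91+21.80)/2 × 6 = 143.13
  [9.75→10.75]: (21.80+20.49)/2 × 1 = 21.145
  Sum = 226.35875 mcg/mL·hr

AUC = 226 mcg/mL·hr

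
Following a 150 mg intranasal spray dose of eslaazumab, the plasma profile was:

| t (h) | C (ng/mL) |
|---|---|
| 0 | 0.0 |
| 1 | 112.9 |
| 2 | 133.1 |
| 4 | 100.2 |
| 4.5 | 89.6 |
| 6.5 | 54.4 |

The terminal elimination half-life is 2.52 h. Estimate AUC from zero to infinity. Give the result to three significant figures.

Trapezoidal AUC_0→6.5:
  [0→1]: (0.0+112.9)/2 × 1 = 56.45
  [1→2]: (112.9+133.1)/2 × 1 = 123.0
  [2→4]: (133.1+100.2)/2 × 2 = 233.3
  [4→4.5]: (100.2+89.6)/2 × 0.5 = 47.45
  [4.5→6.5]: (89.6+54.4)/2 × 2 = 144.0
  Sum = 604.2 ng/mL·h
k_e = ln2 / t½ = 0.693147 / 2.52 = 0.2751 h^-1
Extrapolated tail: C_last / k_e = 54.4 / 0.2751 = 197.746
AUC_0→∞ = 604.2 + 197.746 = 801.946 ng/mL·h

AUC = 802 ng/mL·h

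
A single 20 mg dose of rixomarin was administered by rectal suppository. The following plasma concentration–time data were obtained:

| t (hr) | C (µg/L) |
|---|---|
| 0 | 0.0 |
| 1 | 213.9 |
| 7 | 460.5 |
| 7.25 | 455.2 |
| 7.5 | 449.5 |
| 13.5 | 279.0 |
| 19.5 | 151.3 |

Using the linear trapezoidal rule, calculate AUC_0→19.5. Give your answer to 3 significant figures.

AUC = 5830 µg/L·hr

Trapezoidal AUC_0→19.5:
  [0→1]: (0.0+213.9)/2 × 1 = 106.95
  [1→7]: (213.9+460.5)/2 × 6 = 2023.2
  [7→7.25]: (460.5+455.2)/2 × 0.25 = 114.4625
  [7.25→7.5]: (455.2+449.5)/2 × 0.25 = 113.0875
  [7.5→13.5]: (449.5+279.0)/2 × 6 = 2185.5
  [13.5→19.5]: (279.0+151.3)/2 × 6 = 1290.9
  Sum = 5834.1 µg/L·hr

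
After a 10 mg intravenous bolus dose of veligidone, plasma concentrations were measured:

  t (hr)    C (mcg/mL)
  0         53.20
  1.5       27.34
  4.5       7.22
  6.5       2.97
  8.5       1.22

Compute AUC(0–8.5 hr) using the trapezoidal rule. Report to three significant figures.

AUC = 127 mcg/mL·hr

Trapezoidal AUC_0→8.5:
  [0→1.5]: (53.20+27.34)/2 × 1.5 = 60.405
  [1.5→4.5]: (27.34+7.22)/2 × 3 = 51.84
  [4.5→6.5]: (7.22+2.97)/2 × 2 = 10.19
  [6.5→8.5]: (2.97+1.22)/2 × 2 = 4.19
  Sum = 126.625 mcg/mL·hr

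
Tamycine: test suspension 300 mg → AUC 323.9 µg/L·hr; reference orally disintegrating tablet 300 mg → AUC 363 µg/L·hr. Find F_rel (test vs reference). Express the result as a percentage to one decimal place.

F_rel = 89.2%

F_rel = (AUC_test/D_test) / (AUC_ref/D_ref)
      = (323.9/300) / (363/300)
      = 1.07967 / 1.21 = 0.8923 = 89.23%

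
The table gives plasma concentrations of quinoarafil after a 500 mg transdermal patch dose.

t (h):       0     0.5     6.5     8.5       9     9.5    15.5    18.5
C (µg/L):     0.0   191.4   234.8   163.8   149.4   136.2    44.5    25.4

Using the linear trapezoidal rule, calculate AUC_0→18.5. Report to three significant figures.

Trapezoidal AUC_0→18.5:
  [0→0.5]: (0.0+191.4)/2 × 0.5 = 47.85
  [0.5→6.5]: (191.4+234.8)/2 × 6 = 1278.6
  [6.5→8.5]: (234.8+163.8)/2 × 2 = 398.6
  [8.5→9]: (163.8+149.4)/2 × 0.5 = 78.3
  [9→9.5]: (149.4+136.2)/2 × 0.5 = 71.4
  [9.5→15.5]: (136.2+44.5)/2 × 6 = 542.1
  [15.5→18.5]: (44.5+25.4)/2 × 3 = 104.85
  Sum = 2521.7 µg/L·h

AUC = 2520 µg/L·h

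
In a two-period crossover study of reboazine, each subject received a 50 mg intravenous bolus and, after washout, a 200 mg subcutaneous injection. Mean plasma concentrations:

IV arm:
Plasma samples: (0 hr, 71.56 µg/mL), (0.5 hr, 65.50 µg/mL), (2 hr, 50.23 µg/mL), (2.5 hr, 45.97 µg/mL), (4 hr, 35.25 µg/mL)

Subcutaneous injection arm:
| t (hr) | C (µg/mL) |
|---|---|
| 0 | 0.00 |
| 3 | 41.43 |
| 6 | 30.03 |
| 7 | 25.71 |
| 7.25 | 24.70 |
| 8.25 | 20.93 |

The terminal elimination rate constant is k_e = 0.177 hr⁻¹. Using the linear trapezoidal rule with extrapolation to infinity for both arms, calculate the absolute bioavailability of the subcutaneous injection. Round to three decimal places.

Trapezoidal AUC_0→4 (IV):
  [0→0.5]: (71.56+65.50)/2 × 0.5 = 34.265
  [0.5→2]: (65.50+50.23)/2 × 1.5 = 86.7975
  [2→2.5]: (50.23+45.97)/2 × 0.5 = 24.05
  [2.5→4]: (45.97+35.25)/2 × 1.5 = 60.915
  Sum = 206.0275 µg/mL·hr
IV tail: 35.25/0.177 = 199.153; AUC_iv,0→∞ = 206.0275 + 199.153 = 405.1805 µg/mL·hr
Trapezoidal AUC_0→8.25 (subcutaneous injection):
  [0→3]: (0.00+41.43)/2 × 3 = 62.145
  [3→6]: (41.43+30.03)/2 × 3 = 107.19
  [6→7]: (30.03+25.71)/2 × 1 = 27.87
  [7→7.25]: (25.71+24.70)/2 × 0.25 = 6.30125
  [7.25→8.25]: (24.70+20.93)/2 × 1 = 22.815
  Sum = 226.32125 µg/mL·hr
subcutaneous injection tail: 20.93/0.177 = 118.249; AUC_ev,0→∞ = 226.32125 + 118.249 = 344.57025 µg/mL·hr
F = (AUC_ev/D_ev)/(AUC_iv/D_iv) = (344.57025/200)/(405.1805/50) = 1.72285/8.10361 = 0.2126

F = 0.213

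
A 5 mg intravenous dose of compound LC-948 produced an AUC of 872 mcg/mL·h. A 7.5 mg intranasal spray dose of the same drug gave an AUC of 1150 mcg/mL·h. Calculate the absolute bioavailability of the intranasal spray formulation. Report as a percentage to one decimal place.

F = (AUC_ev / D_ev) / (AUC_iv / D_iv)
  = (1150/7.5) / (872/5)
  = 153.333 / 174.4 = 0.8792
  = 87.92%

F = 87.9%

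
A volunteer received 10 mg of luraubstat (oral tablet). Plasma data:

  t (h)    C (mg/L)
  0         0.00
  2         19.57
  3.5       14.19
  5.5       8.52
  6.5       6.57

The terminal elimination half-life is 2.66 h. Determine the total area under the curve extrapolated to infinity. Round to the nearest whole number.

Trapezoidal AUC_0→6.5:
  [0→2]: (0.00+19.57)/2 × 2 = 19.57
  [2→3.5]: (19.57+14.19)/2 × 1.5 = 25.32
  [3.5→5.5]: (14.19+8.52)/2 × 2 = 22.71
  [5.5→6.5]: (8.52+6.57)/2 × 1 = 7.545
  Sum = 75.145 mg/L·h
k_e = ln2 / t½ = 0.693147 / 2.66 = 0.2606 h^-1
Extrapolated tail: C_last / k_e = 6.57 / 0.2606 = 25.211
AUC_0→∞ = 75.145 + 25.211 = 100.356 mg/L·h

AUC = 100 mg/L·h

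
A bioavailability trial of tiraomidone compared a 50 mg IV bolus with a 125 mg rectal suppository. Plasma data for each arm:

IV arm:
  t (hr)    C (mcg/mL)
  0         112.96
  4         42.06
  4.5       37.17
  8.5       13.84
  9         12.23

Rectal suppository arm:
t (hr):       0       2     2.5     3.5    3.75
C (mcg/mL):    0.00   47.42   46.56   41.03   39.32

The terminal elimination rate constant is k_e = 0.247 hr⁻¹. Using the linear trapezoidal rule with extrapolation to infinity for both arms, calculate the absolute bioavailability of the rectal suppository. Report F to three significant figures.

Trapezoidal AUC_0→9 (IV):
  [0→4]: (112.96+42.06)/2 × 4 = 310.04
  [4→4.5]: (42.06+37.17)/2 × 0.5 = 19.8075
  [4.5→8.5]: (37.17+13.84)/2 × 4 = 102.02
  [8.5→9]: (13.84+12.23)/2 × 0.5 = 6.5175
  Sum = 438.385 mcg/mL·hr
IV tail: 12.23/0.247 = 49.514; AUC_iv,0→∞ = 438.385 + 49.514 = 487.899 mcg/mL·hr
Trapezoidal AUC_0→3.75 (rectal suppository):
  [0→2]: (0.00+47.42)/2 × 2 = 47.42
  [2→2.5]: (47.42+46.56)/2 × 0.5 = 23.495
  [2.5→3.5]: (46.56+41.03)/2 × 1 = 43.795
  [3.5→3.75]: (41.03+39.32)/2 × 0.25 = 10.04375
  Sum = 124.75375 mcg/mL·hr
rectal suppository tail: 39.32/0.247 = 159.190; AUC_ev,0→∞ = 124.75375 + 159.190 = 283.94375 mcg/mL·hr
F = (AUC_ev/D_ev)/(AUC_iv/D_iv) = (283.94375/125)/(487.899/50) = 2.27155/9.75798 = 0.2328

F = 0.233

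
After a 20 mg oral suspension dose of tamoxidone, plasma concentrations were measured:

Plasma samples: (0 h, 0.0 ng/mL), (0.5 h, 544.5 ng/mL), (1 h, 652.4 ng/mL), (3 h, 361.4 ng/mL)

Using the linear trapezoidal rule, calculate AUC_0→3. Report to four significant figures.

Trapezoidal AUC_0→3:
  [0→0.5]: (0.0+544.5)/2 × 0.5 = 136.125
  [0.5→1]: (544.5+652.4)/2 × 0.5 = 299.225
  [1→3]: (652.4+361.4)/2 × 2 = 1013.8
  Sum = 1449.15 ng/mL·h

AUC = 1449 ng/mL·h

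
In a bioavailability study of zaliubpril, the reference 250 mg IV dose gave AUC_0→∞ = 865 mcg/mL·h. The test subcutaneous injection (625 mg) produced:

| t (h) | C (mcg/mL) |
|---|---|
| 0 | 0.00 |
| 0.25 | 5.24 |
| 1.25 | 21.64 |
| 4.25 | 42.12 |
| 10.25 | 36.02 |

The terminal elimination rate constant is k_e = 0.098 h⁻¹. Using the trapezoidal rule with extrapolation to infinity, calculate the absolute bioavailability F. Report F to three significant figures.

Trapezoidal AUC_0→10.25 (subcutaneous injection):
  [0→0.25]: (0.00+5.24)/2 × 0.25 = 0.655
  [0.25→1.25]: (5.24+21.64)/2 × 1 = 13.44
  [1.25→4.25]: (21.64+42.12)/2 × 3 = 95.64
  [4.25→10.25]: (42.12+36.02)/2 × 6 = 234.42
  Sum = 344.155 mcg/mL·h
Tail: C_last/k_e = 36.02/0.098 = 367.551
AUC_0→∞ (subcutaneous injection) = 344.155 + 367.551 = 711.706 mcg/mL·h
F = (AUC_ev/D_ev)/(AUC_iv/D_iv) = (711.706/625)/(865/250) = 1.1387296/3.46 = 0.3291

F = 0.329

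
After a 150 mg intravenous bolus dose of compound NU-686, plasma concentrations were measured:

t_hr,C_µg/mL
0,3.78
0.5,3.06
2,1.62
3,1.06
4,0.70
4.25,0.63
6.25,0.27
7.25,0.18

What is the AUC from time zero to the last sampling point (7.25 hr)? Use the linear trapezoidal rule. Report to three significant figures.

Trapezoidal AUC_0→7.25:
  [0→0.5]: (3.78+3.06)/2 × 0.5 = 1.71
  [0.5→2]: (3.06+1.62)/2 × 1.5 = 3.51
  [2→3]: (1.62+1.06)/2 × 1 = 1.34
  [3→4]: (1.06+0.70)/2 × 1 = 0.88
  [4→4.25]: (0.70+0.63)/2 × 0.25 = 0.16625
  [4.25→6.25]: (0.63+0.27)/2 × 2 = 0.9
  [6.25→7.25]: (0.27+0.18)/2 × 1 = 0.225
  Sum = 8.73125 µg/mL·hr

AUC = 8.73 µg/mL·hr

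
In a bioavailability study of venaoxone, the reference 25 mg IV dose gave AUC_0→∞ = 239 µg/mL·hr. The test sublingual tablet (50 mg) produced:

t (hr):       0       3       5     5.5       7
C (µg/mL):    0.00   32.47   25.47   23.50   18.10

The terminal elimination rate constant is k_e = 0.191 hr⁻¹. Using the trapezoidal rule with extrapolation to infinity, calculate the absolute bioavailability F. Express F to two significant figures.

Trapezoidal AUC_0→7 (sublingual tablet):
  [0→3]: (0.00+32.47)/2 × 3 = 48.705
  [3→5]: (32.47+25.47)/2 × 2 = 57.94
  [5→5.5]: (25.47+23.50)/2 × 0.5 = 12.2425
  [5.5→7]: (23.50+18.10)/2 × 1.5 = 31.2
  Sum = 150.0875 µg/mL·hr
Tail: C_last/k_e = 18.10/0.191 = 94.764
AUC_0→∞ (sublingual tablet) = 150.0875 + 94.764 = 244.8515 µg/mL·hr
F = (AUC_ev/D_ev)/(AUC_iv/D_iv) = (244.8515/50)/(239/25) = 4.89703/9.56 = 0.5122

F = 0.51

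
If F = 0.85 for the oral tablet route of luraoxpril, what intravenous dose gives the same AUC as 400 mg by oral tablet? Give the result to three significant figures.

Systemic exposure from an extravascular dose = F × D_ev, so the equivalent IV dose is F × D_ev.
D_iv = F × D_ev = 0.85 × 400 = 340 mg

D_iv = 340 mg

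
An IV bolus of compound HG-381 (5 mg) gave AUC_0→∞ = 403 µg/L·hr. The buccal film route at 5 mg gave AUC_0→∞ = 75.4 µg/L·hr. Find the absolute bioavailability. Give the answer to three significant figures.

F = 0.187

F = (AUC_ev / D_ev) / (AUC_iv / D_iv)
  = (75.4/5) / (403/5)
  = 15.08 / 80.6 = 0.1871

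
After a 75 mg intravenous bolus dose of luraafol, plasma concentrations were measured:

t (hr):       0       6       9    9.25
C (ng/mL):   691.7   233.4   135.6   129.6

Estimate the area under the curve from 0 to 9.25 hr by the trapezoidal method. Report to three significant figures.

Trapezoidal AUC_0→9.25:
  [0→6]: (691.7+233.4)/2 × 6 = 2775.3
  [6→9]: (233.4+135.6)/2 × 3 = 553.5
  [9→9.25]: (135.6+129.6)/2 × 0.25 = 33.15
  Sum = 3361.95 ng/mL·hr

AUC = 3360 ng/mL·hr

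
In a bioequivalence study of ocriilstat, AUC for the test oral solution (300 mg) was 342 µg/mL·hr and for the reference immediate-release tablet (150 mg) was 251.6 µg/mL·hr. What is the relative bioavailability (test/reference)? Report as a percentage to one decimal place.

F_rel = 68.0%

F_rel = (AUC_test/D_test) / (AUC_ref/D_ref)
      = (342/300) / (251.6/150)
      = 1.14 / 1.67733 = 0.6797 = 67.97%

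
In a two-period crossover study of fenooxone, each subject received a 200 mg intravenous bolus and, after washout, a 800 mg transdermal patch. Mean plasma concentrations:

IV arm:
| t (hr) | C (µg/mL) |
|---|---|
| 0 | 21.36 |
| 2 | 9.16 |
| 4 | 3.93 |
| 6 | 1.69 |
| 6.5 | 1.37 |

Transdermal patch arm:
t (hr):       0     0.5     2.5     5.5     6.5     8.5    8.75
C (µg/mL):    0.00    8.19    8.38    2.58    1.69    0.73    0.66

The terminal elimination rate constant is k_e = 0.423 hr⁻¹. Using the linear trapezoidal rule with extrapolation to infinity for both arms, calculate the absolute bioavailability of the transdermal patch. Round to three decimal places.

Trapezoidal AUC_0→6.5 (IV):
  [0→2]: (21.36+9.16)/2 × 2 = 30.52
  [2→4]: (9.16+3.93)/2 × 2 = 13.09
  [4→6]: (3.93+1.69)/2 × 2 = 5.62
  [6→6.5]: (1.69+1.37)/2 × 0.5 = 0.765
  Sum = 49.995 µg/mL·hr
IV tail: 1.37/0.423 = 3.239; AUC_iv,0→∞ = 49.995 + 3.239 = 53.234 µg/mL·hr
Trapezoidal AUC_0→8.75 (transdermal patch):
  [0→0.5]: (0.00+8.19)/2 × 0.5 = 2.0475
  [0.5→2.5]: (8.19+8.38)/2 × 2 = 16.57
  [2.5→5.5]: (8.38+2.58)/2 × 3 = 16.44
  [5.5→6.5]: (2.58+1.69)/2 × 1 = 2.135
  [6.5→8.5]: (1.69+0.73)/2 × 2 = 2.42
  [8.5→8.75]: (0.73+0.66)/2 × 0.25 = 0.17375
  Sum = 39.78625 µg/mL·hr
transdermal patch tail: 0.66/0.423 = 1.560; AUC_ev,0→∞ = 39.78625 + 1.560 = 41.34625 µg/mL·hr
F = (AUC_ev/D_ev)/(AUC_iv/D_iv) = (41.34625/800)/(53.234/200) = 0.0516828/0.26617 = 0.1942

F = 0.194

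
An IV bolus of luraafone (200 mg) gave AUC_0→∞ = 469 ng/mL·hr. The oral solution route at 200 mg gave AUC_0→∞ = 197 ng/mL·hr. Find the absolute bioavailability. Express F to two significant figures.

F = 0.42

F = (AUC_ev / D_ev) / (AUC_iv / D_iv)
  = (197/200) / (469/200)
  = 0.985 / 2.345 = 0.4200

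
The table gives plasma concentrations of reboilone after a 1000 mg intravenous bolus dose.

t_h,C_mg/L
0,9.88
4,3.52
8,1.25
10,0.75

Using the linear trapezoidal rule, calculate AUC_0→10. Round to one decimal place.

Trapezoidal AUC_0→10:
  [0→4]: (9.88+3.52)/2 × 4 = 26.8
  [4→8]: (3.52+1.25)/2 × 4 = 9.54
  [8→10]: (1.25+0.75)/2 × 2 = 2.0
  Sum = 38.34 mg/L·h

AUC = 38.3 mg/L·h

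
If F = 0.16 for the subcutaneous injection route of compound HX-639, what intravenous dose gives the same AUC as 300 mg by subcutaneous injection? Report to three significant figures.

D_iv = 48.0 mg

Systemic exposure from an extravascular dose = F × D_ev, so the equivalent IV dose is F × D_ev.
D_iv = F × D_ev = 0.16 × 300 = 48 mg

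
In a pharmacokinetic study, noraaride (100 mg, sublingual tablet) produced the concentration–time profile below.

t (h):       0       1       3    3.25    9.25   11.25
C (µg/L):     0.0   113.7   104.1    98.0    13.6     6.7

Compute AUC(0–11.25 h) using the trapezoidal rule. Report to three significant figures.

AUC = 655 µg/L·h

Trapezoidal AUC_0→11.25:
  [0→1]: (0.0+113.7)/2 × 1 = 56.85
  [1→3]: (113.7+104.1)/2 × 2 = 217.8
  [3→3.25]: (104.1+98.0)/2 × 0.25 = 25.2625
  [3.25→9.25]: (98.0+13.6)/2 × 6 = 334.8
  [9.25→11.25]: (13.6+6.7)/2 × 2 = 20.3
  Sum = 655.0125 µg/L·h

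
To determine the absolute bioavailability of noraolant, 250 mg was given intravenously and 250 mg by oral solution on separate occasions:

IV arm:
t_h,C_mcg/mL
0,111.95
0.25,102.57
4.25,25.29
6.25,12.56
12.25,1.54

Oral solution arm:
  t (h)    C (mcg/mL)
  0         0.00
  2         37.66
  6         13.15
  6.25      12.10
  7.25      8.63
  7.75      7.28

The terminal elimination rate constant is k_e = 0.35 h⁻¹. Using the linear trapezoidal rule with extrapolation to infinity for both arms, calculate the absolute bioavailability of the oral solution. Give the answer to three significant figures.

Trapezoidal AUC_0→12.25 (IV):
  [0→0.25]: (111.95+102.57)/2 × 0.25 = 26.815
  [0.25→4.25]: (102.57+25.29)/2 × 4 = 255.72
  [4.25→6.25]: (25.29+12.56)/2 × 2 = 37.85
  [6.25→12.25]: (12.56+1.54)/2 × 6 = 42.3
  Sum = 362.685 mcg/mL·h
IV tail: 1.54/0.35 = 4.400; AUC_iv,0→∞ = 362.685 + 4.400 = 367.085 mcg/mL·h
Trapezoidal AUC_0→7.75 (oral solution):
  [0→2]: (0.00+37.66)/2 × 2 = 37.66
  [2→6]: (37.66+13.15)/2 × 4 = 101.62
  [6→6.25]: (13.15+12.10)/2 × 0.25 = 3.15625
  [6.25→7.25]: (12.10+8.63)/2 × 1 = 10.365
  [7.25→7.75]: (8.63+7.28)/2 × 0.5 = 3.9775
  Sum = 156.77875 mcg/mL·h
oral solution tail: 7.28/0.35 = 20.800; AUC_ev,0→∞ = 156.77875 + 20.800 = 177.57875 mcg/mL·h
F = (AUC_ev/D_ev)/(AUC_iv/D_iv) = (177.57875/250)/(367.085/250) = 0.710315/1.46834 = 0.4838

F = 0.484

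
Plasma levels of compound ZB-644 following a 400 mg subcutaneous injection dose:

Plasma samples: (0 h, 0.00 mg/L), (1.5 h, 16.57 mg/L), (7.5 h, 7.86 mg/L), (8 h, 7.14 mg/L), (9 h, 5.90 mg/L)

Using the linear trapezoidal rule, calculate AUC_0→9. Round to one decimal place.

Trapezoidal AUC_0→9:
  [0→1.5]: (0.00+16.57)/2 × 1.5 = 12.4275
  [1.5→7.5]: (16.57+7.86)/2 × 6 = 73.29
  [7.5→8]: (7.86+7.14)/2 × 0.5 = 3.75
  [8→9]: (7.14+5.90)/2 × 1 = 6.52
  Sum = 95.9875 mg/L·h

AUC = 96.0 mg/L·h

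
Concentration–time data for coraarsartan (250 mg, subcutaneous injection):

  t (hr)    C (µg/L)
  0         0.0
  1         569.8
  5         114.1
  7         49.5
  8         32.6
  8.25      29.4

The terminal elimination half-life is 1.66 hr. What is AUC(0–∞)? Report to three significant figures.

Trapezoidal AUC_0→8.25:
  [0→1]: (0.0+569.8)/2 × 1 = 284.9
  [1→5]: (569.8+114.1)/2 × 4 = 1367.8
  [5→7]: (114.1+49.5)/2 × 2 = 163.6
  [7→8]: (49.5+32.6)/2 × 1 = 41.05
  [8→8.25]: (32.6+29.4)/2 × 0.25 = 7.75
  Sum = 1865.1 µg/L·hr
k_e = ln2 / t½ = 0.693147 / 1.66 = 0.4176 hr^-1
Extrapolated tail: C_last / k_e = 29.4 / 0.4176 = 70.402
AUC_0→∞ = 1865.1 + 70.402 = 1935.502 µg/L·hr

AUC = 1940 µg/L·hr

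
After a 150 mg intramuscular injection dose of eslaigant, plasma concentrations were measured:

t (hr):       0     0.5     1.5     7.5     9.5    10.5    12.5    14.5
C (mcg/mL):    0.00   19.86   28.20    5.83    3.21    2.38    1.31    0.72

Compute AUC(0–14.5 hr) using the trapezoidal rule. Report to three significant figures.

AUC = 149 mcg/mL·hr

Trapezoidal AUC_0→14.5:
  [0→0.5]: (0.00+19.86)/2 × 0.5 = 4.965
  [0.5→1.5]: (19.86+28.20)/2 × 1 = 24.03
  [1.5→7.5]: (28.20+5.83)/2 × 6 = 102.09
  [7.5→9.5]: (5.83+3.21)/2 × 2 = 9.04
  [9.5→10.5]: (3.21+2.38)/2 × 1 = 2.795
  [10.5→12.5]: (2.38+1.31)/2 × 2 = 3.69
  [12.5→14.5]: (1.31+0.72)/2 × 2 = 2.03
  Sum = 148.64 mcg/mL·hr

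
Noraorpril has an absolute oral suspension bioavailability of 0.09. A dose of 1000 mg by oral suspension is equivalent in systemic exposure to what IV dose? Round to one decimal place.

Systemic exposure from an extravascular dose = F × D_ev, so the equivalent IV dose is F × D_ev.
D_iv = F × D_ev = 0.09 × 1000 = 90 mg

D_iv = 90.0 mg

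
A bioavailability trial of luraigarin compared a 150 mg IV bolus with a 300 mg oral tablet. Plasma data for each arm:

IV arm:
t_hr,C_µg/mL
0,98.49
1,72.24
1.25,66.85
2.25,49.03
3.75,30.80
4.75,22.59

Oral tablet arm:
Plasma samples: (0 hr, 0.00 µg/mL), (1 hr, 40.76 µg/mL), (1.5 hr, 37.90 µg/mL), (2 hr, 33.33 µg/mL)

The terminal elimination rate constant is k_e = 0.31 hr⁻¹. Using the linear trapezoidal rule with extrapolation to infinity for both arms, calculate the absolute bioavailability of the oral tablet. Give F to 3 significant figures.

Trapezoidal AUC_0→4.75 (IV):
  [0→1]: (98.49+72.24)/2 × 1 = 85.365
  [1→1.25]: (72.24+66.85)/2 × 0.25 = 17.38625
  [1.25→2.25]: (66.85+49.03)/2 × 1 = 57.94
  [2.25→3.75]: (49.03+30.80)/2 × 1.5 = 59.8725
  [3.75→4.75]: (30.80+22.59)/2 × 1 = 26.695
  Sum = 247.25875 µg/mL·hr
IV tail: 22.59/0.31 = 72.871; AUC_iv,0→∞ = 247.25875 + 72.871 = 320.12975 µg/mL·hr
Trapezoidal AUC_0→2 (oral tablet):
  [0→1]: (0.00+40.76)/2 × 1 = 20.38
  [1→1.5]: (40.76+37.90)/2 × 0.5 = 19.665
  [1.5→2]: (37.90+33.33)/2 × 0.5 = 17.8075
  Sum = 57.8525 µg/mL·hr
oral tablet tail: 33.33/0.31 = 107.516; AUC_ev,0→∞ = 57.8525 + 107.516 = 165.3685 µg/mL·hr
F = (AUC_ev/D_ev)/(AUC_iv/D_iv) = (165.3685/300)/(320.12975/150) = 0.551228/2.1342 = 0.2583

F = 0.258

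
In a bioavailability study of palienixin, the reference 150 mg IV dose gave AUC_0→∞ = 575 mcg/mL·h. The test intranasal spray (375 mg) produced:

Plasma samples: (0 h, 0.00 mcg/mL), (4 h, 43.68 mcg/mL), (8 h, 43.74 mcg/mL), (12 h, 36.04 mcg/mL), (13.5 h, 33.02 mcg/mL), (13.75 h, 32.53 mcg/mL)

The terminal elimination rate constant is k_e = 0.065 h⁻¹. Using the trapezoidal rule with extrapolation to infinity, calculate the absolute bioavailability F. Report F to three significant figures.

Trapezoidal AUC_0→13.75 (intranasal spray):
  [0→4]: (0.00+43.68)/2 × 4 = 87.36
  [4→8]: (43.68+43.74)/2 × 4 = 174.84
  [8→12]: (43.74+36.04)/2 × 4 = 159.56
  [12→13.5]: (36.04+33.02)/2 × 1.5 = 51.795
  [13.5→13.75]: (33.02+32.53)/2 × 0.25 = 8.19375
  Sum = 481.74875 mcg/mL·h
Tail: C_last/k_e = 32.53/0.065 = 500.462
AUC_0→∞ (intranasal spray) = 481.74875 + 500.462 = 982.21075 mcg/mL·h
F = (AUC_ev/D_ev)/(AUC_iv/D_iv) = (982.21075/375)/(575/150) = 2.61923/3.83333 = 0.6833

F = 0.683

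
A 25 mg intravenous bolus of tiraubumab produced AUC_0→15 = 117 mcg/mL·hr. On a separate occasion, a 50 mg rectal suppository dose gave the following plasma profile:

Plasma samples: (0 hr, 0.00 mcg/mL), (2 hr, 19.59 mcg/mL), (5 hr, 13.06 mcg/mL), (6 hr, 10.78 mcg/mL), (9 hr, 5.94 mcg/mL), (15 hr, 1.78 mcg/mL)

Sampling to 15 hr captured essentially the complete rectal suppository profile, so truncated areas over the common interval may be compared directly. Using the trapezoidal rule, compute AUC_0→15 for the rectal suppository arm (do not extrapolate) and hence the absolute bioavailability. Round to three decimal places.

Trapezoidal AUC_0→15 (rectal suppository):
  [0→2]: (0.00+19.59)/2 × 2 = 19.59
  [2→5]: (19.59+13.06)/2 × 3 = 48.975
  [5→6]: (13.06+10.78)/2 × 1 = 11.92
  [6→9]: (10.78+5.94)/2 × 3 = 25.08
  [9→15]: (5.94+1.78)/2 × 6 = 23.16
  Sum = 128.725 mcg/mL·hr
F = (AUC_ev/D_ev)/(AUC_iv/D_iv) = (128.725/50)/(117/25) = 2.5745/4.68 = 0.5501

F = 0.550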